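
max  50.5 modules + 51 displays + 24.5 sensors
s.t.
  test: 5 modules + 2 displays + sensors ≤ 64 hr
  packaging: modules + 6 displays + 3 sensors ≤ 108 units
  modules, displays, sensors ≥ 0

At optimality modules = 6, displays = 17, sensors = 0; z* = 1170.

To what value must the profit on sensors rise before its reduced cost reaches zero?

25.5

Both test and packaging are binding at x*.
From A_Bᵀ y = c: 5·y_test + 1·y_packaging = 50.5; 2·y_test + 6·y_packaging = 51.
→ y_test = 9 and y_packaging = 5.5.
sensors enters the basis when its profit ≥ yᵀa₃ = 9·1 + 5.5·3 = 25.5.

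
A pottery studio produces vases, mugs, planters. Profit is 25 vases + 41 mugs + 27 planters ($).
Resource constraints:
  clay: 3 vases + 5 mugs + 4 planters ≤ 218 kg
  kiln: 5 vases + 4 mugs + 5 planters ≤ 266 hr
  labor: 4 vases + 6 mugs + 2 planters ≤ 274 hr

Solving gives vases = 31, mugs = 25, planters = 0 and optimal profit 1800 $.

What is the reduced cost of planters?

-3

Binding: clay and labor. Non-binding: kiln (11 unused).
Slack constraints have shadow price 0 (complementary slackness).
From A_Bᵀ y = c: 3·y_clay + 4·y_labor = 25; 5·y_clay + 6·y_labor = 41.
This yields shadow prices y_clay = 7, y_labor = 1.
Reduced cost of planters: c₃ − yᵀa₃ = 27 − (7·4 + 1·2) = 27 − 30 = -3.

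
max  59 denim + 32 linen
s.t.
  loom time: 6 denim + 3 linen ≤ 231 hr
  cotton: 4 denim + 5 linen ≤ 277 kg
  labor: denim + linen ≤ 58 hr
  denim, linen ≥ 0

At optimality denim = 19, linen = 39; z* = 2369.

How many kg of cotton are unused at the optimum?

cotton used = 4·19 + 5·39 = 271; slack = 277 − 271 = 6.

6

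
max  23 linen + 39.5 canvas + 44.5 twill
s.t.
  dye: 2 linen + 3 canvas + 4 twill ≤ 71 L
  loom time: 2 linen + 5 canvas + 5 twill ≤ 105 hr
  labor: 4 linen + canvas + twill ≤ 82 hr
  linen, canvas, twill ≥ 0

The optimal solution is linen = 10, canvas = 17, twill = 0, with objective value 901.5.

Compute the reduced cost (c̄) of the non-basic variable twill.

Check each constraint at x*: dye 71/71 (tight); loom time 105/105 (tight); labor 57/82 (slack 25).
Since labor is not tight, its dual is 0.
The binding rows give the dual system: 2·y_dye + 2·y_loom time = 23 and 3·y_dye + 5·y_loom time = 39.5.
This yields shadow prices y_dye = 9, y_loom time = 2.5.
Reduced cost of twill: c₃ − yᵀa₃ = 44.5 − (9·4 + 2.5·5) = 44.5 − 48.5 = -4.

-4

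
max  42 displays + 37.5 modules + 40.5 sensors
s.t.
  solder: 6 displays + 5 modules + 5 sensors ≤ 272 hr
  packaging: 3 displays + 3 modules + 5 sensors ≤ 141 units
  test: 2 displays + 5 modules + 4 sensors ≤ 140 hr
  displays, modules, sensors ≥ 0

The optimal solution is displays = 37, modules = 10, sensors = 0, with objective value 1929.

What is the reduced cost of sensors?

Check each constraint at x*: solder 272/272 (tight); packaging 141/141 (tight); test 124/140 (slack 16).
Since test is not tight, its dual is 0.
From A_Bᵀ y = c: 6·y_solder + 3·y_packaging = 42; 5·y_solder + 3·y_packaging = 37.5.
Solving: y_solder = 4.5, y_packaging = 5.
Reduced cost of sensors: c₃ − yᵀa₃ = 40.5 − (4.5·5 + 5·5) = 40.5 − 47.5 = -7.

-7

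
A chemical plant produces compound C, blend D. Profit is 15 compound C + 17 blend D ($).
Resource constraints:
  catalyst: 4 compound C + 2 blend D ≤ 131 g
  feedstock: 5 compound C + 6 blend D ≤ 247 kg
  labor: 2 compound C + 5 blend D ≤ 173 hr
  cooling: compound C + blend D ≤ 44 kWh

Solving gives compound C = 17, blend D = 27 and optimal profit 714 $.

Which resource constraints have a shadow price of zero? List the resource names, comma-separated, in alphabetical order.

catalyst, labor

catalyst: 122/131 (slack 9)
feedstock: 247/247 (binding)
labor: 169/173 (slack 4)
cooling: 44/44 (binding)
By complementary slackness, a constraint with positive slack has shadow price 0 → catalyst, labor.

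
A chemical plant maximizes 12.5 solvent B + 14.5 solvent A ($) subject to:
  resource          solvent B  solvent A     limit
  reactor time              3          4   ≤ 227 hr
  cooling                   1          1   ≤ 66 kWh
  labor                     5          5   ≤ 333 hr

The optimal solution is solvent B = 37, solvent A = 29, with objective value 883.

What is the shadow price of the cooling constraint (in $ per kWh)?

Binding: reactor time and cooling. Non-binding: labor (3 unused).
Slack constraints have shadow price 0 (complementary slackness).
From A_Bᵀ y = c: 3·y_reactor time + 1·y_cooling = 12.5; 4·y_reactor time + 1·y_cooling = 14.5.
Solving: y_reactor time = 2, y_cooling = 6.5.
Shadow price of cooling = 6.5.

6.5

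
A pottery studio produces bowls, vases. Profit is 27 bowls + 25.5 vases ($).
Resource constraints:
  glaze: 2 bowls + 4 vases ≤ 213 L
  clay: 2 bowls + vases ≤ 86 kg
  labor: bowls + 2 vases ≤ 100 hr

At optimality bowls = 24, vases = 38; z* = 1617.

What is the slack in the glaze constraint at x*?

13

glaze used = 2·24 + 4·38 = 200; slack = 213 − 200 = 13.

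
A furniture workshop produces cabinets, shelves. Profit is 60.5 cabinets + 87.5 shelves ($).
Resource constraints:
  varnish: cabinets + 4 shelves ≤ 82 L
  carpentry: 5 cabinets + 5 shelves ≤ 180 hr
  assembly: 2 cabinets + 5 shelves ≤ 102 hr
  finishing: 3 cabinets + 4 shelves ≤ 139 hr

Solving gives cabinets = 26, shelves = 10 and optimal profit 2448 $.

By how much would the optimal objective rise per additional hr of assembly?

Binding: carpentry and assembly. Non-binding: varnish (16 unused), finishing (21 unused).
By complementary slackness, y = 0 for the non-binding constraints.
Dual feasibility on the basic columns requires 5·y_carpentry + 2·y_assembly = 60.5, 5·y_carpentry + 5·y_assembly = 87.5.
This yields shadow prices y_carpentry = 8.5, y_assembly = 9.
Shadow price of assembly = 9.

9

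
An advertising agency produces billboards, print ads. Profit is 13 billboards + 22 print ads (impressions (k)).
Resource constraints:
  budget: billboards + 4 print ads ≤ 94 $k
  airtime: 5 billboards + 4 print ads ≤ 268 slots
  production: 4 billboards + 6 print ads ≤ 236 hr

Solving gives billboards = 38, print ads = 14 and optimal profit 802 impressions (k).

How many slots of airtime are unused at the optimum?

22

airtime used = 5·38 + 4·14 = 246; slack = 268 − 246 = 22.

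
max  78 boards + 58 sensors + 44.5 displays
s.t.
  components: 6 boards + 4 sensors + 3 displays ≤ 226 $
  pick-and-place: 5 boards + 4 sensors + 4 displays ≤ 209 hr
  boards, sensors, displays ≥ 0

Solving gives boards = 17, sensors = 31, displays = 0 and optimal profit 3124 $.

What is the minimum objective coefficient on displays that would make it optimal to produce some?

52.5

Check each constraint at x*: components 226/226 (tight); pick-and-place 209/209 (tight).
Dual feasibility on the basic columns requires 6·y_components + 5·y_pick-and-place = 78, 4·y_components + 4·y_pick-and-place = 58.
→ y_components = 5.5 and y_pick-and-place = 9.
displays enters the basis when its profit ≥ yᵀa₃ = 5.5·3 + 9·4 = 52.5.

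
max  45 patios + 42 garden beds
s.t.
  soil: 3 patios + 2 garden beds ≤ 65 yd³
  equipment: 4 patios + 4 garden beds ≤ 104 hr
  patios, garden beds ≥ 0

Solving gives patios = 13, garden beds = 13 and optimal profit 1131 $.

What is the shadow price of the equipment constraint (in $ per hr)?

Both soil and equipment are binding at x*.
From A_Bᵀ y = c: 3·y_soil + 4·y_equipment = 45; 2·y_soil + 4·y_equipment = 42.
→ y_soil = 3 and y_equipment = 9.
Shadow price of equipment = 9.

9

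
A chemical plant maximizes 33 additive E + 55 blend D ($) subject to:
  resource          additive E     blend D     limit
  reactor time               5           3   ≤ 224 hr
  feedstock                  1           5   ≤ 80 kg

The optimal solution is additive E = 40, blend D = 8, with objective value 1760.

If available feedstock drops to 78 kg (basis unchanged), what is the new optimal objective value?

1744

Both reactor time and feedstock are binding at x*.
Dual feasibility on the basic columns requires 5·y_reactor time + 1·y_feedstock = 33, 3·y_reactor time + 5·y_feedstock = 55.
→ y_reactor time = 5 and y_feedstock = 8.
Δz = y_feedstock·Δb = 8 × (-2) = -16, so new z* = 1760 − 16 = 1744.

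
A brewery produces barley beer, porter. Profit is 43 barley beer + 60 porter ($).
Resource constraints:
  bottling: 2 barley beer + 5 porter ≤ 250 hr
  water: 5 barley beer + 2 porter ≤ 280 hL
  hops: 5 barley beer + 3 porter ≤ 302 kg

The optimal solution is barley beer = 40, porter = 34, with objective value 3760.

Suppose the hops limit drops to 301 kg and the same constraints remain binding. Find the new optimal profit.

Binding: bottling and hops. Non-binding: water (12 unused).
Since water is not tight, its dual is 0.
The binding rows give the dual system: 2·y_bottling + 5·y_hops = 43 and 5·y_bottling + 3·y_hops = 60.
→ y_bottling = 9 and y_hops = 5.
Δz = y_hops·Δb = 5 × (-1) = -5, so new z* = 3760 − 5 = 3755.

3755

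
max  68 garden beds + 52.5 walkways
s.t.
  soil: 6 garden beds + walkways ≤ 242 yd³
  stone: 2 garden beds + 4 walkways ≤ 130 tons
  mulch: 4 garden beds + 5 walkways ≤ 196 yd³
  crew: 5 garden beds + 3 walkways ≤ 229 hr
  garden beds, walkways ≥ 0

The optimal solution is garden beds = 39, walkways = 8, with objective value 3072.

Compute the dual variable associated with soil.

Binding: soil and mulch. Non-binding: stone (20 unused), crew (10 unused).
Slack constraints have shadow price 0 (complementary slackness).
Dual feasibility on the basic columns requires 6·y_soil + 4·y_mulch = 68, 1·y_soil + 5·y_mulch = 52.5.
Solving: y_soil = 5, y_mulch = 9.5.
Shadow price of soil = 5.

5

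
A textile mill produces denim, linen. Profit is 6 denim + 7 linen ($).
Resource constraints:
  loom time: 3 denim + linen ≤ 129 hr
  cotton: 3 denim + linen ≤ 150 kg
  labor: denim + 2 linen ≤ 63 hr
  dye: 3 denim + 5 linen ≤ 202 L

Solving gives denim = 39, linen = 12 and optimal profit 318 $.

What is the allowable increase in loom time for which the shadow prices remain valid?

Binding constraints: loom time, labor. The basis is B = [[3,1],[1,2]] with det 5.
Per unit increase in loom time, x* moves by d = (0.4, -0.2).
The basis stays optimal until cotton becomes binding; allowable increase = 21 hr.

21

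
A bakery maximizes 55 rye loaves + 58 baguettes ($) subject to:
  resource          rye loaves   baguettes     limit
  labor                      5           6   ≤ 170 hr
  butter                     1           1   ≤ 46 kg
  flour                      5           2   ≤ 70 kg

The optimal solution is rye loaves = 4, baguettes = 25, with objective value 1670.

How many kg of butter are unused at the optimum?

butter used = 1·4 + 1·25 = 29; slack = 46 − 29 = 17.

17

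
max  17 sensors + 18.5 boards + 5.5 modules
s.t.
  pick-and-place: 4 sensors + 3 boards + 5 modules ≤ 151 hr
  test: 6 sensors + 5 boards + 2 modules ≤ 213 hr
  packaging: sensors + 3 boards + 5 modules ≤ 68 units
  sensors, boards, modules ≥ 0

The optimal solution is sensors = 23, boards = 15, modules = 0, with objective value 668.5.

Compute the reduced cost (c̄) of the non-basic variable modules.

-9.5

Check each constraint at x*: pick-and-place 137/151 (slack 14); test 213/213 (tight); packaging 68/68 (tight).
Since pick-and-place is not tight, its dual is 0.
The binding rows give the dual system: 6·y_test + 1·y_packaging = 17 and 5·y_test + 3·y_packaging = 18.5.
→ y_test = 2.5 and y_packaging = 2.
Reduced cost of modules: c₃ − yᵀa₃ = 5.5 − (2.5·2 + 2·5) = 5.5 − 15 = -9.5.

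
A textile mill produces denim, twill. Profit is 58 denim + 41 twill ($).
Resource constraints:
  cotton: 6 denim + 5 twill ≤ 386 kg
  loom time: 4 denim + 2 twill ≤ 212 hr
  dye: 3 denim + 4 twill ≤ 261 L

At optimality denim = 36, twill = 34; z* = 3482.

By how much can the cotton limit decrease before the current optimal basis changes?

Binding constraints: cotton, loom time. The basis is B = [[6,5],[4,2]] with det -8.
Per unit decrease in cotton, x* moves by d = (0.25, -0.5).
The basis stays optimal until twill reaches 0; allowable decrease = 68 kg.

68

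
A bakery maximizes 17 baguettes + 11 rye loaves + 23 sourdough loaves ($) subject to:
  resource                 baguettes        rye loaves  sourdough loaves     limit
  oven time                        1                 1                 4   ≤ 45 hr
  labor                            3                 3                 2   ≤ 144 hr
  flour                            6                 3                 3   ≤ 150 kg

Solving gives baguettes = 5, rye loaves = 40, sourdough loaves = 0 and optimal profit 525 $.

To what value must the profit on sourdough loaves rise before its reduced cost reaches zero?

26

At the optimum: oven time uses 45 of 45 (binding); labor uses 135 of 144 (slack = 9); flour uses 150 of 150 (binding).
Slack constraints have shadow price 0 (complementary slackness).
From A_Bᵀ y = c: 1·y_oven time + 6·y_flour = 17; 1·y_oven time + 3·y_flour = 11.
This yields shadow prices y_oven time = 5, y_flour = 2.
sourdough loaves enters the basis when its profit ≥ yᵀa₃ = 5·4 + 2·3 = 26.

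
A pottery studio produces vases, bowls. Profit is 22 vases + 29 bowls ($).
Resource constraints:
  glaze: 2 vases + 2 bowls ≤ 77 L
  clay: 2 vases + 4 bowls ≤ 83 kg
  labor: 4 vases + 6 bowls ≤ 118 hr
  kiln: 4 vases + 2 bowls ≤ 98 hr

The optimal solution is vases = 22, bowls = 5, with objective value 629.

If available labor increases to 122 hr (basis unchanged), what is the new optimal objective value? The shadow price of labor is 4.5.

647

Δb = 4, so new z* = 629 + (4.5)·(4) = 629 + 18 = 647.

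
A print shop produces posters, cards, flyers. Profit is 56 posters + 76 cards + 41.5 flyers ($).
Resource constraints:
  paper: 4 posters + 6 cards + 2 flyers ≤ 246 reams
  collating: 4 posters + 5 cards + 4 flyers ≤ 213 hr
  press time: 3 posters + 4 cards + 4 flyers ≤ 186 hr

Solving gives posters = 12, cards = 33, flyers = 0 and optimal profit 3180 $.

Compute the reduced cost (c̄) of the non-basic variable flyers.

-2.5

Binding: paper and collating. Non-binding: press time (18 unused).
Since press time is not tight, its dual is 0.
Dual feasibility on the basic columns requires 4·y_paper + 4·y_collating = 56, 6·y_paper + 5·y_collating = 76.
This yields shadow prices y_paper = 6, y_collating = 8.
Reduced cost of flyers: c₃ − yᵀa₃ = 41.5 − (6·2 + 8·4) = 41.5 − 44 = -2.5.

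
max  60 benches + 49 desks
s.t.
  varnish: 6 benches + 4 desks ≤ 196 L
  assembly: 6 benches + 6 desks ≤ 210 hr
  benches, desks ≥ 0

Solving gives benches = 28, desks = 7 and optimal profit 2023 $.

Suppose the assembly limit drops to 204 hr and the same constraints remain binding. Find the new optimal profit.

1996

Both varnish and assembly are binding at x*.
The binding rows give the dual system: 6·y_varnish + 6·y_assembly = 60 and 4·y_varnish + 6·y_assembly = 49.
This yields shadow prices y_varnish = 5.5, y_assembly = 4.5.
Δz = y_assembly·Δb = 4.5 × (-6) = -27, so new z* = 2023 − 27 = 1996.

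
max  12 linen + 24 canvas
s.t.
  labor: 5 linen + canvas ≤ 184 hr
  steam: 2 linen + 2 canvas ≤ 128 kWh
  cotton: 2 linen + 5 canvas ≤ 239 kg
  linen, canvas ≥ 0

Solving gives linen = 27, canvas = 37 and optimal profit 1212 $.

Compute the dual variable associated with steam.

Binding: steam and cotton. Non-binding: labor (12 unused).
By complementary slackness, y = 0 for the non-binding constraint.
From A_Bᵀ y = c: 2·y_steam + 2·y_cotton = 12; 2·y_steam + 5·y_cotton = 24.
Solving: y_steam = 2, y_cotton = 4.
Shadow price of steam = 2.

2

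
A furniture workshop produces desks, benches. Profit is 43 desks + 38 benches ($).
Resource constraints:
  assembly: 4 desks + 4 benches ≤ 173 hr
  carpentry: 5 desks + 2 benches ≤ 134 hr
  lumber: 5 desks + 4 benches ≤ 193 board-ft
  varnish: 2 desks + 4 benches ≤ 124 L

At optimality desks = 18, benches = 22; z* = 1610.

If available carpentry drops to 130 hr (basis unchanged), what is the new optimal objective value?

At the optimum: assembly uses 160 of 173 (slack = 13); carpentry uses 134 of 134 (binding); lumber uses 178 of 193 (slack = 15); varnish uses 124 of 124 (binding).
By complementary slackness, y = 0 for the non-binding constraints.
The binding rows give the dual system: 5·y_carpentry + 2·y_varnish = 43 and 2·y_carpentry + 4·y_varnish = 38.
→ y_carpentry = 6 and y_varnish = 6.5.
Δz = y_carpentry·Δb = 6 × (-4) = -24, so new z* = 1610 − 24 = 1586.

1586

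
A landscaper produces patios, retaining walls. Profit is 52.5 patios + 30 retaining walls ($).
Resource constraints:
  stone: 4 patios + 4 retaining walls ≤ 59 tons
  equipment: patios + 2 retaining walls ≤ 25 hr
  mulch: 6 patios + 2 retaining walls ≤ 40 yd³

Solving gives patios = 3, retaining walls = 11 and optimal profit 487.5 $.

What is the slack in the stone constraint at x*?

3

stone used = 4·3 + 4·11 = 56; slack = 59 − 56 = 3.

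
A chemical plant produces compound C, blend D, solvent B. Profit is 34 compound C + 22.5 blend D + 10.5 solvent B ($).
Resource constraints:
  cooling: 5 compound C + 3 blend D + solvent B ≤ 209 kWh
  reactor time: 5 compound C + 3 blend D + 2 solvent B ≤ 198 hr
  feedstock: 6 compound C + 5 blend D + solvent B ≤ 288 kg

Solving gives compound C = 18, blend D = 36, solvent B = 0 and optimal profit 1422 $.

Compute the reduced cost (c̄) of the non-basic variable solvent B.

-1

At the optimum: cooling uses 198 of 209 (slack = 11); reactor time uses 198 of 198 (binding); feedstock uses 288 of 288 (binding).
By complementary slackness, y = 0 for the non-binding constraint.
Dual feasibility on the basic columns requires 5·y_reactor time + 6·y_feedstock = 34, 3·y_reactor time + 5·y_feedstock = 22.5.
→ y_reactor time = 5 and y_feedstock = 1.5.
Reduced cost of solvent B: c₃ − yᵀa₃ = 10.5 − (5·2 + 1.5·1) = 10.5 − 11.5 = -1.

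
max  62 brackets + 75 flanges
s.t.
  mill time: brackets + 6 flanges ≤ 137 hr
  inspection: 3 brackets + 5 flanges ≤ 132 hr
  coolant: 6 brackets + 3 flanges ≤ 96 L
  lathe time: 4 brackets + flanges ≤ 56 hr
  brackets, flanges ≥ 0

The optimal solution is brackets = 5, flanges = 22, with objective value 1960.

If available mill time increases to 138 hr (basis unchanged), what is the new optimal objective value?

1968

At the optimum: mill time uses 137 of 137 (binding); inspection uses 125 of 132 (slack = 7); coolant uses 96 of 96 (binding); lathe time uses 42 of 56 (slack = 14).
Since inspection, lathe time are not tight, their duals are 0.
The binding rows give the dual system: 1·y_mill time + 6·y_coolant = 62 and 6·y_mill time + 3·y_coolant = 75.
→ y_mill time = 8 and y_coolant = 9.
Δz = y_mill time·Δb = 8 × (1) = 8, so new z* = 1960 + 8 = 1968.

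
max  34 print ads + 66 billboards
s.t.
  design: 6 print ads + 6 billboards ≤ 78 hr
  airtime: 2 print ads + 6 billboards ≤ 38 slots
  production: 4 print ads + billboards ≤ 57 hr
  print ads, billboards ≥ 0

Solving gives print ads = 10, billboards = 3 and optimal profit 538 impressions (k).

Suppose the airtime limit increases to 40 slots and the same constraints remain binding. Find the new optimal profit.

554

At the optimum: design uses 78 of 78 (binding); airtime uses 38 of 38 (binding); production uses 43 of 57 (slack = 14).
Slack constraints have shadow price 0 (complementary slackness).
From A_Bᵀ y = c: 6·y_design + 2·y_airtime = 34; 6·y_design + 6·y_airtime = 66.
This yields shadow prices y_design = 3, y_airtime = 8.
Δz = y_airtime·Δb = 8 × (2) = 16, so new z* = 538 + 16 = 554.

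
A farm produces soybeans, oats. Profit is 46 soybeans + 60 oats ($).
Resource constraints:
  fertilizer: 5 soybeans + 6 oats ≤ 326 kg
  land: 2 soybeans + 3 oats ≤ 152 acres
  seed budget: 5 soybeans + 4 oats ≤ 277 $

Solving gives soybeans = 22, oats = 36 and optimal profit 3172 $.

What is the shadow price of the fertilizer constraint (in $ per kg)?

6

Binding: fertilizer and land. Non-binding: seed budget (23 unused).
By complementary slackness, y = 0 for the non-binding constraint.
The binding rows give the dual system: 5·y_fertilizer + 2·y_land = 46 and 6·y_fertilizer + 3·y_land = 60.
Solving: y_fertilizer = 6, y_land = 8.
Shadow price of fertilizer = 6.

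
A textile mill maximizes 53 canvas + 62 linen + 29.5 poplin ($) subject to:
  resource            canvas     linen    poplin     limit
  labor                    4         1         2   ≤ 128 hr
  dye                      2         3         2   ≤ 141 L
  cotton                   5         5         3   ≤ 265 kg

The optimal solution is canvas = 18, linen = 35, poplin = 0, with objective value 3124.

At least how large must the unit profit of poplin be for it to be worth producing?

39

Binding: dye and cotton. Non-binding: labor (21 unused).
By complementary slackness, y = 0 for the non-binding constraint.
The binding rows give the dual system: 2·y_dye + 5·y_cotton = 53 and 3·y_dye + 5·y_cotton = 62.
This yields shadow prices y_dye = 9, y_cotton = 7.
poplin enters the basis when its profit ≥ yᵀa₃ = 9·2 + 7·3 = 39.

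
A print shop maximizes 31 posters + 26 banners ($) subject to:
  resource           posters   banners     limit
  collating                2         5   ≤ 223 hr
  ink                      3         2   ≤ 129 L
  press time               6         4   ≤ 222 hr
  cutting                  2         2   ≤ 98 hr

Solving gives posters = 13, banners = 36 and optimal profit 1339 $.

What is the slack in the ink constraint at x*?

ink used = 3·13 + 2·36 = 111; slack = 129 − 111 = 18.

18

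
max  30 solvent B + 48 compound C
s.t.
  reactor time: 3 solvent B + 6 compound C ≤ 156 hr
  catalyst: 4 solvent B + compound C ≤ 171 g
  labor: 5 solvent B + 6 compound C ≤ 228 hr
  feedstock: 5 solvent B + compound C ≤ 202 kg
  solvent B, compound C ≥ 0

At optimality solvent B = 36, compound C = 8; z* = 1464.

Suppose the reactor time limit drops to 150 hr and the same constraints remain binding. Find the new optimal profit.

Check each constraint at x*: reactor time 156/156 (tight); catalyst 152/171 (slack 19); labor 228/228 (tight); feedstock 188/202 (slack 14).
By complementary slackness, y = 0 for the non-binding constraints.
Dual feasibility on the basic columns requires 3·y_reactor time + 5·y_labor = 30, 6·y_reactor time + 6·y_labor = 48.
→ y_reactor time = 5 and y_labor = 3.
Δz = y_reactor time·Δb = 5 × (-6) = -30, so new z* = 1464 − 30 = 1434.

1434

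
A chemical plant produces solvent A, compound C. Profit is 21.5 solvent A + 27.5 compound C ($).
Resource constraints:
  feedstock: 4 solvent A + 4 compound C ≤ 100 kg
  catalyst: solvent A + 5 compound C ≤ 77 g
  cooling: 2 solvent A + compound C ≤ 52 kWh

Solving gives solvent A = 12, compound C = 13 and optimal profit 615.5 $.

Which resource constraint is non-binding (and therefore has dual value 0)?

feedstock: 100/100 (binding)
catalyst: 77/77 (binding)
cooling: 37/52 (slack 15)
By complementary slackness, a constraint with positive slack has shadow price 0 → cooling.

cooling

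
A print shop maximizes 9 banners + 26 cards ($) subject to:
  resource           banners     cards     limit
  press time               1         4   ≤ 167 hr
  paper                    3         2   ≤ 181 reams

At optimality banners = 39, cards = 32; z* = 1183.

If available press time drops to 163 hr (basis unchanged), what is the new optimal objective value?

At the optimum: press time uses 167 of 167 (binding); paper uses 181 of 181 (binding).
From A_Bᵀ y = c: 1·y_press time + 3·y_paper = 9; 4·y_press time + 2·y_paper = 26.
This yields shadow prices y_press time = 6, y_paper = 1.
Δz = y_press time·Δb = 6 × (-4) = -24, so new z* = 1183 − 24 = 1159.

1159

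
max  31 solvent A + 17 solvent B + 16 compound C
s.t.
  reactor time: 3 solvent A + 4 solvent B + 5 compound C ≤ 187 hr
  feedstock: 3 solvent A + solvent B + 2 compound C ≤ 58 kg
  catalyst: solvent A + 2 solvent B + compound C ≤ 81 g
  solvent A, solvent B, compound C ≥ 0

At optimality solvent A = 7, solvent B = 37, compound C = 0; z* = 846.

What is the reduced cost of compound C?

-6

Binding: feedstock and catalyst. Non-binding: reactor time (18 unused).
By complementary slackness, y = 0 for the non-binding constraint.
Dual feasibility on the basic columns requires 3·y_feedstock + 1·y_catalyst = 31, 1·y_feedstock + 2·y_catalyst = 17.
Solving: y_feedstock = 9, y_catalyst = 4.
Reduced cost of compound C: c₃ − yᵀa₃ = 16 − (9·2 + 4·1) = 16 − 22 = -6.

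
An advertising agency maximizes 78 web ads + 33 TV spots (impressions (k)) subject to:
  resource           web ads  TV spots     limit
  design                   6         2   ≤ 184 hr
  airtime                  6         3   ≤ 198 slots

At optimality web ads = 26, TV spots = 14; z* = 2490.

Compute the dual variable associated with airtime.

7

Check each constraint at x*: design 184/184 (tight); airtime 198/198 (tight).
The binding rows give the dual system: 6·y_design + 6·y_airtime = 78 and 2·y_design + 3·y_airtime = 33.
Solving: y_design = 6, y_airtime = 7.
Shadow price of airtime = 7.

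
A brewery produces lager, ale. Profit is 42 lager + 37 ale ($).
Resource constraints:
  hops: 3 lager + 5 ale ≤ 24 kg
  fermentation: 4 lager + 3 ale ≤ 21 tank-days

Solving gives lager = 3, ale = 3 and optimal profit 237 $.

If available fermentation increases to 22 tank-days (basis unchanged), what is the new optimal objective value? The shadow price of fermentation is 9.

Δb = 1, so new z* = 237 + (9)·(1) = 237 + 9 = 246.

246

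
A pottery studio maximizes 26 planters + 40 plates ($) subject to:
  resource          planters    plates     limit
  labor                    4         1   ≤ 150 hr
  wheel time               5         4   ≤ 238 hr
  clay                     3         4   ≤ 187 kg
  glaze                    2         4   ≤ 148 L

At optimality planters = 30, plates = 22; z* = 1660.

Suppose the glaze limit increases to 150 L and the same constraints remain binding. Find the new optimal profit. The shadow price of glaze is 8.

1676

Δb = 2, so new z* = 1660 + (8)·(2) = 1660 + 16 = 1676.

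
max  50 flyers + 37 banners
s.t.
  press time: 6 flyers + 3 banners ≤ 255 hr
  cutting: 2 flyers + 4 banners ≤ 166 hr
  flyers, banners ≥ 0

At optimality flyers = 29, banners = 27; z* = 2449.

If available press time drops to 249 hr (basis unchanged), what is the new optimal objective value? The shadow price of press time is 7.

Δb = -6, so new z* = 2449 + (7)·(-6) = 2449 − 42 = 2407.

2407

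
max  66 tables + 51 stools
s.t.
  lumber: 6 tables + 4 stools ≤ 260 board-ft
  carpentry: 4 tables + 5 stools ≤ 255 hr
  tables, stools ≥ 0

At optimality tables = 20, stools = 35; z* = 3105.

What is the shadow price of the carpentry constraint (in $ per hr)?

Check each constraint at x*: lumber 260/260 (tight); carpentry 255/255 (tight).
The binding rows give the dual system: 6·y_lumber + 4·y_carpentry = 66 and 4·y_lumber + 5·y_carpentry = 51.
Solving: y_lumber = 9, y_carpentry = 3.
Shadow price of carpentry = 3.

3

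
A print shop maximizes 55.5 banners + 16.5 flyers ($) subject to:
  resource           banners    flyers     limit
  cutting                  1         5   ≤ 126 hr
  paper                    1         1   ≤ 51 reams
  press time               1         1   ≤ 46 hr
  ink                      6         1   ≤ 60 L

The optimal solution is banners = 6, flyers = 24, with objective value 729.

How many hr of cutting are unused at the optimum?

cutting used = 1·6 + 5·24 = 126; slack = 126 − 126 = 0.

0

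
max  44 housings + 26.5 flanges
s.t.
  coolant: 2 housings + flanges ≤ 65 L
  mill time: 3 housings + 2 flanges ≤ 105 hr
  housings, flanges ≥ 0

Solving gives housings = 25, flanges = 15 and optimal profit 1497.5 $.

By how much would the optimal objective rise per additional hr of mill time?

At the optimum: coolant uses 65 of 65 (binding); mill time uses 105 of 105 (binding).
Dual feasibility on the basic columns requires 2·y_coolant + 3·y_mill time = 44, 1·y_coolant + 2·y_mill time = 26.5.
Solving: y_coolant = 8.5, y_mill time = 9.
Shadow price of mill time = 9.

9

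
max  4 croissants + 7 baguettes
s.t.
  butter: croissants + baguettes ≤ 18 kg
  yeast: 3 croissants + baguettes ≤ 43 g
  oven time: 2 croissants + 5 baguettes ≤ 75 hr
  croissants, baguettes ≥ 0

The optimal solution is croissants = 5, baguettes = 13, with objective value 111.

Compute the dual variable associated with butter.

2

Check each constraint at x*: butter 18/18 (tight); yeast 28/43 (slack 15); oven time 75/75 (tight).
Slack constraints have shadow price 0 (complementary slackness).
The binding rows give the dual system: 1·y_butter + 2·y_oven time = 4 and 1·y_butter + 5·y_oven time = 7.
→ y_butter = 2 and y_oven time = 1.
Shadow price of butter = 2.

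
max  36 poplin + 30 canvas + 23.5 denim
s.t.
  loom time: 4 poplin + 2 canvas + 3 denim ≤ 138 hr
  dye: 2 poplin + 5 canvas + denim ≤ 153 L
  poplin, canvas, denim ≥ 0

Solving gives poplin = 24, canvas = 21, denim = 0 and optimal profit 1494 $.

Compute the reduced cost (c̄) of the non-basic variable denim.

-2

Check each constraint at x*: loom time 138/138 (tight); dye 153/153 (tight).
From A_Bᵀ y = c: 4·y_loom time + 2·y_dye = 36; 2·y_loom time + 5·y_dye = 30.
This yields shadow prices y_loom time = 7.5, y_dye = 3.
Reduced cost of denim: c₃ − yᵀa₃ = 23.5 − (7.5·3 + 3·1) = 23.5 − 25.5 = -2.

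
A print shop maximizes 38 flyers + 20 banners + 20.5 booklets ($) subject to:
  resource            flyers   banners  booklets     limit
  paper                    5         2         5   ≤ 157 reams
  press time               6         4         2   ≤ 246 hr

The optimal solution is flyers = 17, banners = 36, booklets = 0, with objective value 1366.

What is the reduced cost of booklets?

-5.5

Check each constraint at x*: paper 157/157 (tight); press time 246/246 (tight).
Dual feasibility on the basic columns requires 5·y_paper + 6·y_press time = 38, 2·y_paper + 4·y_press time = 20.
→ y_paper = 4 and y_press time = 3.
Reduced cost of booklets: c₃ − yᵀa₃ = 20.5 − (4·5 + 3·2) = 20.5 − 26 = -5.5.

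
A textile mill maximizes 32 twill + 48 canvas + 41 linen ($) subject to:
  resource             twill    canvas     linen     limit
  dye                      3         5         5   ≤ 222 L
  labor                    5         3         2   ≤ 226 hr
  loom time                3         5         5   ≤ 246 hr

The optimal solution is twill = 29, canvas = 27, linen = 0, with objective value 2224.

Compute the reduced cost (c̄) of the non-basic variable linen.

Check each constraint at x*: dye 222/222 (tight); labor 226/226 (tight); loom time 222/246 (slack 24).
Since loom time is not tight, its dual is 0.
Dual feasibility on the basic columns requires 3·y_dye + 5·y_labor = 32, 5·y_dye + 3·y_labor = 48.
→ y_dye = 9 and y_labor = 1.
Reduced cost of linen: c₃ − yᵀa₃ = 41 − (9·5 + 1·2) = 41 − 47 = -6.

-6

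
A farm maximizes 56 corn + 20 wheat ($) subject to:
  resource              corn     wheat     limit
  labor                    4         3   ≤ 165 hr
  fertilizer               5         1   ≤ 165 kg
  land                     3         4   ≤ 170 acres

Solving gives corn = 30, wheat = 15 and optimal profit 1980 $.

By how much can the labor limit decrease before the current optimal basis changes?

33

Binding constraints: labor, fertilizer. The basis is B = [[4,3],[5,1]] with det -11.
Per unit decrease in labor, x* moves by d = (0.0909, -0.4545).
The basis stays optimal until wheat reaches 0; allowable decrease = 33 hr.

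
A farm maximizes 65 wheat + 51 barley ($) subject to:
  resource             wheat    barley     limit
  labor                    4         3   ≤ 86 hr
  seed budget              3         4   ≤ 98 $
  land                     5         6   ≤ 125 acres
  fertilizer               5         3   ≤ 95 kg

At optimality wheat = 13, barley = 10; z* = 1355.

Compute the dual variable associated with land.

4

Check each constraint at x*: labor 82/86 (slack 4); seed budget 79/98 (slack 19); land 125/125 (tight); fertilizer 95/95 (tight).
By complementary slackness, y = 0 for the non-binding constraints.
Dual feasibility on the basic columns requires 5·y_land + 5·y_fertilizer = 65, 6·y_land + 3·y_fertilizer = 51.
This yields shadow prices y_land = 4, y_fertilizer = 9.
Shadow price of land = 4.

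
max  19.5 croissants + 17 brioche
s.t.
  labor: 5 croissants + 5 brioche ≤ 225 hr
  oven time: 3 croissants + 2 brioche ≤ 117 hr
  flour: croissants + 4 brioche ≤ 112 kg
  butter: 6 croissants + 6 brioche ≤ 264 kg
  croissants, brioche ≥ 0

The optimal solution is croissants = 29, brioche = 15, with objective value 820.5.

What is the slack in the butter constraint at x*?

butter used = 6·29 + 6·15 = 264; slack = 264 − 264 = 0.

0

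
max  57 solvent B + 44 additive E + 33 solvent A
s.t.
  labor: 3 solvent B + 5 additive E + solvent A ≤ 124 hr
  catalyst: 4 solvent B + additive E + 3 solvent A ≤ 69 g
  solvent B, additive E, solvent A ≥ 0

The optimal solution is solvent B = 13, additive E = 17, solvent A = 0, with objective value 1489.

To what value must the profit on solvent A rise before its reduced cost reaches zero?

Both labor and catalyst are binding at x*.
The binding rows give the dual system: 3·y_labor + 4·y_catalyst = 57 and 5·y_labor + 1·y_catalyst = 44.
→ y_labor = 7 and y_catalyst = 9.
solvent A enters the basis when its profit ≥ yᵀa₃ = 7·1 + 9·3 = 34.

34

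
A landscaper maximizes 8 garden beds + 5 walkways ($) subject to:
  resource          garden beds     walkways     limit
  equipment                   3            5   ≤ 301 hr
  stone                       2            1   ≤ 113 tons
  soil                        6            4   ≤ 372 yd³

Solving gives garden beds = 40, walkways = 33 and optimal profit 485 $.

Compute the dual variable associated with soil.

Check each constraint at x*: equipment 285/301 (slack 16); stone 113/113 (tight); soil 372/372 (tight).
Slack constraints have shadow price 0 (complementary slackness).
From A_Bᵀ y = c: 2·y_stone + 6·y_soil = 8; 1·y_stone + 4·y_soil = 5.
This yields shadow prices y_stone = 1, y_soil = 1.
Shadow price of soil = 1.

1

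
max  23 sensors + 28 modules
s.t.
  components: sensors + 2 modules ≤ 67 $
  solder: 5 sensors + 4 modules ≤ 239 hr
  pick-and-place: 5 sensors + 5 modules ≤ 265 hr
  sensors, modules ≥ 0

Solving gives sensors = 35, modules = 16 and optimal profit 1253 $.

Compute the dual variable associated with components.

8

Binding: components and solder. Non-binding: pick-and-place (10 unused).
Slack constraints have shadow price 0 (complementary slackness).
Dual feasibility on the basic columns requires 1·y_components + 5·y_solder = 23, 2·y_components + 4·y_solder = 28.
This yields shadow prices y_components = 8, y_solder = 3.
Shadow price of components = 8.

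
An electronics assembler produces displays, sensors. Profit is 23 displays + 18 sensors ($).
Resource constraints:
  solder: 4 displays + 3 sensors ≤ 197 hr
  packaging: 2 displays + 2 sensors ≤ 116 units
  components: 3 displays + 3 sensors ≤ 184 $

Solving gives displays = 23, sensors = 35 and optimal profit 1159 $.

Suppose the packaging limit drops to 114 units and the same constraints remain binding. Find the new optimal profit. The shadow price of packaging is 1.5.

Δb = -2, so new z* = 1159 + (1.5)·(-2) = 1159 − 3 = 1156.

1156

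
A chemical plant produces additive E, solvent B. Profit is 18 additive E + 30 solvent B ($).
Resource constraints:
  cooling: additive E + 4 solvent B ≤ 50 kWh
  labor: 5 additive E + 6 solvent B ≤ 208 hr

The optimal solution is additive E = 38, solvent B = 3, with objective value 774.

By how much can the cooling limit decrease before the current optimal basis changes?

Binding constraints: cooling, labor. The basis is B = [[1,4],[5,6]] with det -14.
Per unit decrease in cooling, x* moves by d = (0.4286, -0.3571).
The basis stays optimal until solvent B reaches 0; allowable decrease = 8.4 kWh.

8.4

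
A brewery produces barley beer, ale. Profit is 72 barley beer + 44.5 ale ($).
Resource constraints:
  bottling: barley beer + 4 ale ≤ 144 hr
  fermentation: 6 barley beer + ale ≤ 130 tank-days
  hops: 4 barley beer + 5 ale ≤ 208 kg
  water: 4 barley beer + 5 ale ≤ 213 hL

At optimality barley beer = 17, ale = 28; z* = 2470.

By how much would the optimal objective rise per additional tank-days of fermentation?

Check each constraint at x*: bottling 129/144 (slack 15); fermentation 130/130 (tight); hops 208/208 (tight); water 208/213 (slack 5).
By complementary slackness, y = 0 for the non-binding constraints.
From A_Bᵀ y = c: 6·y_fermentation + 4·y_hops = 72; 1·y_fermentation + 5·y_hops = 44.5.
Solving: y_fermentation = 7, y_hops = 7.5.
Shadow price of fermentation = 7.

7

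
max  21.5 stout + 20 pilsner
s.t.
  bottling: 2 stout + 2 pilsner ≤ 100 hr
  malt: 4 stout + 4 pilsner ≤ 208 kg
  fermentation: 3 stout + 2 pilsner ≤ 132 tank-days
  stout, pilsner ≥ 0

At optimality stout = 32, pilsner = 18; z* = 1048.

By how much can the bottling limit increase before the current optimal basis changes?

Binding constraints: bottling, fermentation. The basis is B = [[2,2],[3,2]] with det -2.
Per unit increase in bottling, x* moves by d = (-1, 1.5).
The basis stays optimal until malt becomes binding; allowable increase = 4 hr.

4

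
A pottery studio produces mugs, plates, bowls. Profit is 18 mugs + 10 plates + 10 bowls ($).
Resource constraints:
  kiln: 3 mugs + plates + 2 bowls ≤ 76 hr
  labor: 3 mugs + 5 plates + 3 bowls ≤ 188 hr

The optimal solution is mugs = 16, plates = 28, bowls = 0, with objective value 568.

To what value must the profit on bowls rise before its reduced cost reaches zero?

13

At the optimum: kiln uses 76 of 76 (binding); labor uses 188 of 188 (binding).
From A_Bᵀ y = c: 3·y_kiln + 3·y_labor = 18; 1·y_kiln + 5·y_labor = 10.
→ y_kiln = 5 and y_labor = 1.
bowls enters the basis when its profit ≥ yᵀa₃ = 5·2 + 1·3 = 13.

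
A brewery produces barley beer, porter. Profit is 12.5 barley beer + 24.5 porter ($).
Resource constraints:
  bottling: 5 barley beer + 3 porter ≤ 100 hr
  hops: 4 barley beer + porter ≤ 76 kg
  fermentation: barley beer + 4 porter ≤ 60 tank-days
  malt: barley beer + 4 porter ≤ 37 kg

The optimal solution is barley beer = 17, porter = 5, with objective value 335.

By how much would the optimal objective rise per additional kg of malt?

At the optimum: bottling uses 100 of 100 (binding); hops uses 73 of 76 (slack = 3); fermentation uses 37 of 60 (slack = 23); malt uses 37 of 37 (binding).
Slack constraints have shadow price 0 (complementary slackness).
From A_Bᵀ y = c: 5·y_bottling + 1·y_malt = 12.5; 3·y_bottling + 4·y_malt = 24.5.
→ y_bottling = 1.5 and y_malt = 5.
Shadow price of malt = 5.

5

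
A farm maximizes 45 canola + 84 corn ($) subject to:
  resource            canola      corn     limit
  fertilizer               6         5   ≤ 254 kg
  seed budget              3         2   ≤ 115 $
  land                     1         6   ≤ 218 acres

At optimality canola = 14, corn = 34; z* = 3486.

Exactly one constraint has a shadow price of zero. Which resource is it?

seed budget

fertilizer: 254/254 (binding)
seed budget: 110/115 (slack 5)
land: 218/218 (binding)
By complementary slackness, a constraint with positive slack has shadow price 0 → seed budget.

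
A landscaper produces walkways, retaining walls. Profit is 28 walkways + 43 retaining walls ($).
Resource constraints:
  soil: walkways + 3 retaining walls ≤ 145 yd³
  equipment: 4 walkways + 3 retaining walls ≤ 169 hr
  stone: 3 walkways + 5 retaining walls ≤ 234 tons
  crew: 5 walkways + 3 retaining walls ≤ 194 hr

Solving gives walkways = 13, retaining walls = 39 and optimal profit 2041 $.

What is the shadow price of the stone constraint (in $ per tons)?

8

Check each constraint at x*: soil 130/145 (slack 15); equipment 169/169 (tight); stone 234/234 (tight); crew 182/194 (slack 12).
Slack constraints have shadow price 0 (complementary slackness).
Dual feasibility on the basic columns requires 4·y_equipment + 3·y_stone = 28, 3·y_equipment + 5·y_stone = 43.
This yields shadow prices y_equipment = 1, y_stone = 8.
Shadow price of stone = 8.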